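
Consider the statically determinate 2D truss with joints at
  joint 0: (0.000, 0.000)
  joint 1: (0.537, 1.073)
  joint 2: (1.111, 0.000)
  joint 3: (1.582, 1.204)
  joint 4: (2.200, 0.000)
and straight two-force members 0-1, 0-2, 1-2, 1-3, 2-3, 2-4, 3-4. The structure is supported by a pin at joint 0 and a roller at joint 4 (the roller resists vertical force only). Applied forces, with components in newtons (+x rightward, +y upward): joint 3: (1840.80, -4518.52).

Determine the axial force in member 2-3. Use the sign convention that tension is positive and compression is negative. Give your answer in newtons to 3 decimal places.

-246.993

N=5 nodes, M=7 members, R=3 reactions → 2N=10, M+R=10
member 0 (0-1): L=1.1999, (cx,cy)=(0.4475,0.8943)
member 1 (0-2): L=1.1110, (cx,cy)=(1.0000,0.0000)
member 2 (1-2): L=1.2169, (cx,cy)=(0.4717,-0.8818)
member 3 (1-3): L=1.0532, (cx,cy)=(0.9922,0.1244)
member 4 (2-3): L=1.2928, (cx,cy)=(0.3643,0.9313)
member 5 (2-4): L=1.0890, (cx,cy)=(1.0000,0.0000)
member 6 (3-4): L=1.3533, (cx,cy)=(0.4566,-0.8896)
solve A·x = −loads:
  F[0-1] = -292.8383 N (compression)
  F[0-2] = +1971.8589 N (tension)
  F[1-2] = +260.8634 N (tension)
  F[1-3] = -256.0962 N (compression)
  F[2-3] = -246.9932 N (compression)
  F[2-4] = +2184.8899 N (tension)
  F[3-4] = -4784.6402 N (compression)
  Rx@0 = -1840.8000 N
  Ry@0 = +261.8737 N
  Ry@4 = +4256.6463 N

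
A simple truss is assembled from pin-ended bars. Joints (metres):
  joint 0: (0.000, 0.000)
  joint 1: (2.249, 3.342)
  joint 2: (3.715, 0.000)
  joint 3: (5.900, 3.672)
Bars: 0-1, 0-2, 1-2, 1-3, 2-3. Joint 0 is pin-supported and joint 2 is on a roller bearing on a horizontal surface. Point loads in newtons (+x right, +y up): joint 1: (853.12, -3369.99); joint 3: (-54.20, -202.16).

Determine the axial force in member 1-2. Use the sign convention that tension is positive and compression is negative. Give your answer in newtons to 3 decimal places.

-3130.289

N=4 nodes, M=5 members, R=3 reactions → 2N=8, M+R=8
member 0 (0-1): L=4.0283, (cx,cy)=(0.5583,0.8296)
member 1 (0-2): L=3.7150, (cx,cy)=(1.0000,0.0000)
member 2 (1-2): L=3.6494, (cx,cy)=(0.4017,-0.9158)
member 3 (1-3): L=3.6659, (cx,cy)=(0.9959,0.0900)
member 4 (2-3): L=4.2729, (cx,cy)=(0.5114,0.8594)
solve A·x = −loads:
  F[0-1] = -599.1310 N (compression)
  F[0-2] = +1133.4173 N (tension)
  F[1-2] = -3130.2893 N (compression)
  F[1-3] = +70.1356 N (tension)
  F[2-3] = -242.5898 N (compression)
  Rx@0 = -798.9200 N
  Ry@0 = +497.0609 N
  Ry@2 = +3075.0891 N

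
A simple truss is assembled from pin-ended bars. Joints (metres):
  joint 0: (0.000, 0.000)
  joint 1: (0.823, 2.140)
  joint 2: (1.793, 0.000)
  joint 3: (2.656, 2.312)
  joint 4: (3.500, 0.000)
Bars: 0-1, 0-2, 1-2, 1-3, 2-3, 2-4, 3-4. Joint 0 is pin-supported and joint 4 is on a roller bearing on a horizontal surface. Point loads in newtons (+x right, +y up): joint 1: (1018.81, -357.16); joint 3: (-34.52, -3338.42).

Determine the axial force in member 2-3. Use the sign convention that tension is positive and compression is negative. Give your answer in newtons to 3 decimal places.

N=5 nodes, M=7 members, R=3 reactions → 2N=10, M+R=10
member 0 (0-1): L=2.2928, (cx,cy)=(0.3589,0.9334)
member 1 (0-2): L=1.7930, (cx,cy)=(1.0000,0.0000)
member 2 (1-2): L=2.3496, (cx,cy)=(0.4128,-0.9108)
member 3 (1-3): L=1.8411, (cx,cy)=(0.9956,0.0934)
member 4 (2-3): L=2.4678, (cx,cy)=(0.3497,0.9369)
member 5 (2-4): L=1.7070, (cx,cy)=(1.0000,0.0000)
member 6 (3-4): L=2.4612, (cx,cy)=(0.3429,-0.9394)
solve A·x = −loads:
  F[0-1] = -512.2220 N (compression)
  F[0-2] = +1168.1520 N (tension)
  F[1-2] = +8.5019 N (tension)
  F[1-3] = -1211.4805 N (compression)
  F[2-3] = -8.2654 N (compression)
  F[2-4] = +1174.5523 N (tension)
  F[3-4] = -3425.1776 N (compression)
  Rx@0 = -984.2900 N
  Ry@0 = +478.0859 N
  Ry@4 = +3217.4941 N

-8.265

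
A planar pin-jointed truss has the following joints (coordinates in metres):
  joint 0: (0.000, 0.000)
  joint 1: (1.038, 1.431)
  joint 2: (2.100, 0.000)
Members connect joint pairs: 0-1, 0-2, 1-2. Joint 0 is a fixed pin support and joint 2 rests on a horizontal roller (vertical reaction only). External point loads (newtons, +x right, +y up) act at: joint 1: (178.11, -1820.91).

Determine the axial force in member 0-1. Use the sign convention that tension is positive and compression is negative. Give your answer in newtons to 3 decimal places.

-987.673

N=3 nodes, M=3 members, R=3 reactions → 2N=6, M+R=6
member 0 (0-1): L=1.7678, (cx,cy)=(0.5872,0.8095)
member 1 (0-2): L=2.1000, (cx,cy)=(1.0000,0.0000)
member 2 (1-2): L=1.7820, (cx,cy)=(0.5960,-0.8030)
solve A·x = −loads:
  F[0-1] = -987.6730 N (compression)
  F[0-2] = +758.0343 N (tension)
  F[1-2] = -1271.9720 N (compression)
  Rx@0 = -178.1100 N
  Ry@0 = +799.4910 N
  Ry@2 = +1021.4190 N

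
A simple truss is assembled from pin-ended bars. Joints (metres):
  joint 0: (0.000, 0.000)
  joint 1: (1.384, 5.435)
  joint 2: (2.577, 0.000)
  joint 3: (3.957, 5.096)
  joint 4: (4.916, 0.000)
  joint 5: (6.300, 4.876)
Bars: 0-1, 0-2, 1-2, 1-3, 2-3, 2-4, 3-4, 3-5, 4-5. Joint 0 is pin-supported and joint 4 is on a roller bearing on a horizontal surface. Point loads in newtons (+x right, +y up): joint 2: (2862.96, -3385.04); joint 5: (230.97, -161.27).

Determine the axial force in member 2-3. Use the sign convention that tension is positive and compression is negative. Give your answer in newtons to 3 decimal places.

N=6 nodes, M=9 members, R=3 reactions → 2N=12, M+R=12
member 0 (0-1): L=5.6084, (cx,cy)=(0.2468,0.9691)
member 1 (0-2): L=2.5770, (cx,cy)=(1.0000,0.0000)
member 2 (1-2): L=5.5644, (cx,cy)=(0.2144,-0.9767)
member 3 (1-3): L=2.5952, (cx,cy)=(0.9914,-0.1306)
member 4 (2-3): L=5.2795, (cx,cy)=(0.2614,0.9652)
member 5 (2-4): L=2.3390, (cx,cy)=(1.0000,0.0000)
member 6 (3-4): L=5.1855, (cx,cy)=(0.1849,-0.9827)
member 7 (3-5): L=2.3533, (cx,cy)=(0.9956,-0.0935)
member 8 (4-5): L=5.0686, (cx,cy)=(0.2731,0.9620)
solve A·x = −loads:
  F[0-1] = -1378.7250 N (compression)
  F[0-2] = +3434.1588 N (tension)
  F[1-2] = +1455.8933 N (tension)
  F[1-3] = -658.0086 N (compression)
  F[2-3] = +2033.7049 N (tension)
  F[2-4] = +351.7587 N (tension)
  F[3-4] = -2110.6741 N (compression)
  F[3-5] = +270.7462 N (tension)
  F[4-5] = -141.3298 N (compression)
  Rx@0 = -3093.9300 N
  Ry@0 = +1336.0865 N
  Ry@4 = +2210.2235 N

2033.705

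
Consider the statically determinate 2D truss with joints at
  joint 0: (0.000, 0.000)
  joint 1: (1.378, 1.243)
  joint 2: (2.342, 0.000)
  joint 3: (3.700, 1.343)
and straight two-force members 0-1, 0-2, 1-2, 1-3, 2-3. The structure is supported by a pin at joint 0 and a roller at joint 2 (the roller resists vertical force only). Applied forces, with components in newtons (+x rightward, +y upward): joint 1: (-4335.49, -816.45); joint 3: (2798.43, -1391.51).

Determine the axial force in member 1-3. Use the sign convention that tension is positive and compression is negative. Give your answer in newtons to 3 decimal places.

4401.033

N=4 nodes, M=5 members, R=3 reactions → 2N=8, M+R=8
member 0 (0-1): L=1.8558, (cx,cy)=(0.7425,0.6698)
member 1 (0-2): L=2.3420, (cx,cy)=(1.0000,0.0000)
member 2 (1-2): L=1.5730, (cx,cy)=(0.6128,-0.7902)
member 3 (1-3): L=2.3242, (cx,cy)=(0.9991,0.0430)
member 4 (2-3): L=1.9099, (cx,cy)=(0.7110,0.7032)
solve A·x = −loads:
  F[0-1] = -336.6616 N (compression)
  F[0-2] = -1287.0742 N (compression)
  F[1-2] = -508.2135 N (compression)
  F[1-3] = +4401.0332 N (tension)
  F[2-3] = -2248.2088 N (compression)
  Rx@0 = +1537.0600 N
  Ry@0 = +225.4952 N
  Ry@2 = +1982.4648 N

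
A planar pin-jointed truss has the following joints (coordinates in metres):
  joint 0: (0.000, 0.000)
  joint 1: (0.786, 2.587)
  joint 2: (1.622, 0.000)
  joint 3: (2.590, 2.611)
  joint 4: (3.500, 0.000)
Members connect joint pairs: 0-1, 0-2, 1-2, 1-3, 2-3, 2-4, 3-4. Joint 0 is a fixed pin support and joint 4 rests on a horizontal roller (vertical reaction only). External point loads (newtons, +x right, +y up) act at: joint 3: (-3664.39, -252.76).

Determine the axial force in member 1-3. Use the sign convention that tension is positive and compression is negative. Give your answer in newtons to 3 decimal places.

-1747.782

N=5 nodes, M=7 members, R=3 reactions → 2N=10, M+R=10
member 0 (0-1): L=2.7038, (cx,cy)=(0.2907,0.9568)
member 1 (0-2): L=1.6220, (cx,cy)=(1.0000,0.0000)
member 2 (1-2): L=2.7187, (cx,cy)=(0.3075,-0.9515)
member 3 (1-3): L=1.8042, (cx,cy)=(0.9999,0.0133)
member 4 (2-3): L=2.7847, (cx,cy)=(0.3476,0.9376)
member 5 (2-4): L=1.8780, (cx,cy)=(1.0000,0.0000)
member 6 (3-4): L=2.7650, (cx,cy)=(0.3291,-0.9443)
solve A·x = −loads:
  F[0-1] = -2925.7061 N (compression)
  F[0-2] = -2813.8716 N (compression)
  F[1-2] = +2917.4561 N (tension)
  F[1-3] = -1747.7823 N (compression)
  F[2-3] = -2960.7462 N (compression)
  F[2-4] = -887.5524 N (compression)
  F[3-4] = +2696.8283 N (tension)
  Rx@0 = +3664.3900 N
  Ry@0 = +2799.3525 N
  Ry@4 = -2546.5925 N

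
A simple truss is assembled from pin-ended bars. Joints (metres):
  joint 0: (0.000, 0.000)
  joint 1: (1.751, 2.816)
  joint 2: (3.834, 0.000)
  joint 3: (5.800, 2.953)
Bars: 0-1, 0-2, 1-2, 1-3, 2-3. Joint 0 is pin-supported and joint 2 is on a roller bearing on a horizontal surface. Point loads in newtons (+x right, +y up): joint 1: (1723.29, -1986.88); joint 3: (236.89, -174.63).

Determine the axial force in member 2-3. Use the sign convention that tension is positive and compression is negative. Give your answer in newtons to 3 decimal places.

N=4 nodes, M=5 members, R=3 reactions → 2N=8, M+R=8
member 0 (0-1): L=3.3160, (cx,cy)=(0.5280,0.8492)
member 1 (0-2): L=3.8340, (cx,cy)=(1.0000,0.0000)
member 2 (1-2): L=3.5027, (cx,cy)=(0.5947,-0.8040)
member 3 (1-3): L=4.0513, (cx,cy)=(0.9994,0.0338)
member 4 (2-3): L=3.5476, (cx,cy)=(0.5542,0.8324)
solve A·x = −loads:
  F[0-1] = +539.6283 N (tension)
  F[0-2] = +1675.2315 N (tension)
  F[1-2] = -3026.1790 N (compression)
  F[1-3] = +361.4977 N (tension)
  F[2-3] = -224.4776 N (compression)
  Rx@0 = -1960.1800 N
  Ry@0 = -458.2609 N
  Ry@2 = +2619.7709 N

-224.478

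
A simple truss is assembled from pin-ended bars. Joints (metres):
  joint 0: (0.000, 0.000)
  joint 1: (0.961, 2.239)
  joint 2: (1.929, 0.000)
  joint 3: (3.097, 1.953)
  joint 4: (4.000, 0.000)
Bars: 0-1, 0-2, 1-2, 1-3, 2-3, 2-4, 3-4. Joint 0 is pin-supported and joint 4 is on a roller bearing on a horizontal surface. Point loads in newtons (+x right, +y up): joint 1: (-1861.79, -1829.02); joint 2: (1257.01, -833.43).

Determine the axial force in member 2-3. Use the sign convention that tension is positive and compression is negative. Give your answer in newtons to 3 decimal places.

N=5 nodes, M=7 members, R=3 reactions → 2N=10, M+R=10
member 0 (0-1): L=2.4365, (cx,cy)=(0.3944,0.9189)
member 1 (0-2): L=1.9290, (cx,cy)=(1.0000,0.0000)
member 2 (1-2): L=2.4393, (cx,cy)=(0.3968,-0.9179)
member 3 (1-3): L=2.1551, (cx,cy)=(0.9912,-0.1327)
member 4 (2-3): L=2.2756, (cx,cy)=(0.5133,0.8582)
member 5 (2-4): L=2.0710, (cx,cy)=(1.0000,0.0000)
member 6 (3-4): L=2.1517, (cx,cy)=(0.4197,-0.9077)
solve A·x = −loads:
  F[0-1] = -3115.8360 N (compression)
  F[0-2] = +624.1511 N (tension)
  F[1-2] = +1097.9835 N (tension)
  F[1-3] = +198.8983 N (tension)
  F[2-3] = -203.2061 N (compression)
  F[2-4] = -92.8399 N (compression)
  F[3-4] = +221.2175 N (tension)
  Rx@0 = +604.7800 N
  Ry@0 = +2863.2433 N
  Ry@4 = -200.7933 N

-203.206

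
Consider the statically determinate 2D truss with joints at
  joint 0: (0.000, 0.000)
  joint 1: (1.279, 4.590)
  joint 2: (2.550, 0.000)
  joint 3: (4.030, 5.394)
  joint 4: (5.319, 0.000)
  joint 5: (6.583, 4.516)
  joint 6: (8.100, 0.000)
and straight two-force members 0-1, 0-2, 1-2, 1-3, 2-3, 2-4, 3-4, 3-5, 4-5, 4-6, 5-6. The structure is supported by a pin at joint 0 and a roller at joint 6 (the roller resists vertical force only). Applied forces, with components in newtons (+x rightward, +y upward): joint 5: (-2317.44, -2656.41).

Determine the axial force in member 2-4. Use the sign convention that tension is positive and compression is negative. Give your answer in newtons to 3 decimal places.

-980.422

N=7 nodes, M=11 members, R=3 reactions → 2N=14, M+R=14
member 0 (0-1): L=4.7649, (cx,cy)=(0.2684,0.9633)
member 1 (0-2): L=2.5500, (cx,cy)=(1.0000,0.0000)
member 2 (1-2): L=4.7627, (cx,cy)=(0.2669,-0.9637)
member 3 (1-3): L=2.8661, (cx,cy)=(0.9598,0.2805)
member 4 (2-3): L=5.5934, (cx,cy)=(0.2646,0.9644)
member 5 (2-4): L=2.7690, (cx,cy)=(1.0000,0.0000)
member 6 (3-4): L=5.5459, (cx,cy)=(0.2324,-0.9726)
member 7 (3-5): L=2.6998, (cx,cy)=(0.9456,-0.3252)
member 8 (4-5): L=4.6896, (cx,cy)=(0.2695,0.9630)
member 9 (4-6): L=2.7810, (cx,cy)=(1.0000,0.0000)
member 10 (5-6): L=4.7640, (cx,cy)=(0.3184,-0.9479)
solve A·x = −loads:
  F[0-1] = -1857.7237 N (compression)
  F[0-2] = -1818.7840 N (compression)
  F[1-2] = +1577.9673 N (tension)
  F[1-3] = -958.2343 N (compression)
  F[2-3] = -1576.9460 N (compression)
  F[2-4] = -980.4219 N (compression)
  F[3-4] = +2519.7795 N (tension)
  F[3-5] = -2033.2017 N (compression)
  F[4-5] = -2544.9612 N (compression)
  F[4-6] = +291.1937 N (tension)
  F[5-6] = -914.4642 N (compression)
  Rx@0 = +2317.4400 N
  Ry@0 = +1789.5473 N
  Ry@6 = +866.8627 N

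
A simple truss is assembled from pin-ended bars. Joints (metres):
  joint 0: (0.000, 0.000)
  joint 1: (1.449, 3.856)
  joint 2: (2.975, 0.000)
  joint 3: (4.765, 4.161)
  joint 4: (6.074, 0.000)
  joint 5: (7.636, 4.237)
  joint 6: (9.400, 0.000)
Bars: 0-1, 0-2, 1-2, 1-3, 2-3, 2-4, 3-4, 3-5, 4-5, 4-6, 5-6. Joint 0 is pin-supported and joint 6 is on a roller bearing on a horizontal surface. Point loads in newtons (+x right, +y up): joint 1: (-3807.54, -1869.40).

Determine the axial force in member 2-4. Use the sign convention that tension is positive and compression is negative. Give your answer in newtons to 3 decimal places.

-1418.833

N=7 nodes, M=11 members, R=3 reactions → 2N=14, M+R=14
member 0 (0-1): L=4.1193, (cx,cy)=(0.3518,0.9361)
member 1 (0-2): L=2.9750, (cx,cy)=(1.0000,0.0000)
member 2 (1-2): L=4.1470, (cx,cy)=(0.3680,-0.9298)
member 3 (1-3): L=3.3300, (cx,cy)=(0.9958,0.0916)
member 4 (2-3): L=4.5297, (cx,cy)=(0.3952,0.9186)
member 5 (2-4): L=3.0990, (cx,cy)=(1.0000,0.0000)
member 6 (3-4): L=4.3620, (cx,cy)=(0.3001,-0.9539)
member 7 (3-5): L=2.8720, (cx,cy)=(0.9996,0.0265)
member 8 (4-5): L=4.5158, (cx,cy)=(0.3459,0.9383)
member 9 (4-6): L=3.3260, (cx,cy)=(1.0000,0.0000)
member 10 (5-6): L=4.5895, (cx,cy)=(0.3844,-0.9232)
solve A·x = −loads:
  F[0-1] = -3357.7296 N (compression)
  F[0-2] = -2626.4188 N (compression)
  F[1-2] = +1572.4190 N (tension)
  F[1-3] = +2056.4457 N (tension)
  F[2-3] = -1591.6360 N (compression)
  F[2-4] = -1418.8330 N (compression)
  F[3-4] = +1363.2971 N (tension)
  F[3-5] = +1010.0764 N (tension)
  F[4-5] = -1386.0219 N (compression)
  F[4-6] = -530.2972 N (compression)
  F[5-6] = +1379.7164 N (tension)
  Rx@0 = +3807.5400 N
  Ry@0 = +3143.1355 N
  Ry@6 = -1273.7355 N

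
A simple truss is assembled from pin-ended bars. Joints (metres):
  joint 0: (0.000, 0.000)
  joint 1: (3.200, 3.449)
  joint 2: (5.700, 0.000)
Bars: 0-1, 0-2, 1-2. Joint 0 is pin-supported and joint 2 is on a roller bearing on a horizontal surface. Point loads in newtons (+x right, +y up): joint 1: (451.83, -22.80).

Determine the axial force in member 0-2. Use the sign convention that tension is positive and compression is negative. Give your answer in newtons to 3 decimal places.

207.449

N=3 nodes, M=3 members, R=3 reactions → 2N=6, M+R=6
member 0 (0-1): L=4.7048, (cx,cy)=(0.6801,0.7331)
member 1 (0-2): L=5.7000, (cx,cy)=(1.0000,0.0000)
member 2 (1-2): L=4.2598, (cx,cy)=(0.5869,-0.8097)
solve A·x = −loads:
  F[0-1] = +359.3047 N (tension)
  F[0-2] = +207.4491 N (tension)
  F[1-2] = -353.4738 N (compression)
  Rx@0 = -451.8300 N
  Ry@0 = -263.3968 N
  Ry@2 = +286.1968 N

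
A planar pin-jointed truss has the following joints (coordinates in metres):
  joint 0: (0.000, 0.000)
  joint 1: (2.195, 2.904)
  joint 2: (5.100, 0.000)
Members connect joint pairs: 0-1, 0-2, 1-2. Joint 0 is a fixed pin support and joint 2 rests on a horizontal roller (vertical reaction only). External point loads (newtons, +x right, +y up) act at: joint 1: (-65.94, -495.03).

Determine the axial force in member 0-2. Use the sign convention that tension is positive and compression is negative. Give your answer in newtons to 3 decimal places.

175.570

N=3 nodes, M=3 members, R=3 reactions → 2N=6, M+R=6
member 0 (0-1): L=3.6402, (cx,cy)=(0.6030,0.7978)
member 1 (0-2): L=5.1000, (cx,cy)=(1.0000,0.0000)
member 2 (1-2): L=4.1076, (cx,cy)=(0.7072,-0.7070)
solve A·x = −loads:
  F[0-1] = -400.5251 N (compression)
  F[0-2] = +175.5705 N (tension)
  F[1-2] = -248.2514 N (compression)
  Rx@0 = +65.9400 N
  Ry@0 = +319.5200 N
  Ry@2 = +175.5100 N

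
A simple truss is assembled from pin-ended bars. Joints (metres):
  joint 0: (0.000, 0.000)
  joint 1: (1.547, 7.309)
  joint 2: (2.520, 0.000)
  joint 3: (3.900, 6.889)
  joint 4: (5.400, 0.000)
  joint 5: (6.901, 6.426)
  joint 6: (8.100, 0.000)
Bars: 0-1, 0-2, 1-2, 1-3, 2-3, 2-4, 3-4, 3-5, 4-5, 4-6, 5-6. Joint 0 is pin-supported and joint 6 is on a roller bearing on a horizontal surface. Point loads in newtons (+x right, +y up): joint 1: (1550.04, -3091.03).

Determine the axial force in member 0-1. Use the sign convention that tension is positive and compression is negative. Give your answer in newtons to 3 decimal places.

N=7 nodes, M=11 members, R=3 reactions → 2N=14, M+R=14
member 0 (0-1): L=7.4709, (cx,cy)=(0.2071,0.9783)
member 1 (0-2): L=2.5200, (cx,cy)=(1.0000,0.0000)
member 2 (1-2): L=7.3735, (cx,cy)=(0.1320,-0.9913)
member 3 (1-3): L=2.3902, (cx,cy)=(0.9844,-0.1757)
member 4 (2-3): L=7.0259, (cx,cy)=(0.1964,0.9805)
member 5 (2-4): L=2.8800, (cx,cy)=(1.0000,0.0000)
member 6 (3-4): L=7.0504, (cx,cy)=(0.2128,-0.9771)
member 7 (3-5): L=3.0365, (cx,cy)=(0.9883,-0.1525)
member 8 (4-5): L=6.5990, (cx,cy)=(0.2275,0.9738)
member 9 (4-6): L=2.7000, (cx,cy)=(1.0000,0.0000)
member 10 (5-6): L=6.5369, (cx,cy)=(0.1834,-0.9830)
solve A·x = −loads:
  F[0-1] = -1126.4234 N (compression)
  F[0-2] = +1783.2879 N (tension)
  F[1-2] = -1726.4750 N (compression)
  F[1-3] = -1580.0480 N (compression)
  F[2-3] = +1745.3764 N (tension)
  F[2-4] = +1212.6413 N (tension)
  F[3-4] = -1908.2563 N (compression)
  F[3-5] = -816.1970 N (compression)
  F[4-5] = +1914.7591 N (tension)
  F[4-6] = +371.1229 N (tension)
  F[5-6] = -2023.3474 N (compression)
  Rx@0 = -1550.0400 N
  Ry@0 = +1102.0095 N
  Ry@6 = +1989.0205 N

-1126.423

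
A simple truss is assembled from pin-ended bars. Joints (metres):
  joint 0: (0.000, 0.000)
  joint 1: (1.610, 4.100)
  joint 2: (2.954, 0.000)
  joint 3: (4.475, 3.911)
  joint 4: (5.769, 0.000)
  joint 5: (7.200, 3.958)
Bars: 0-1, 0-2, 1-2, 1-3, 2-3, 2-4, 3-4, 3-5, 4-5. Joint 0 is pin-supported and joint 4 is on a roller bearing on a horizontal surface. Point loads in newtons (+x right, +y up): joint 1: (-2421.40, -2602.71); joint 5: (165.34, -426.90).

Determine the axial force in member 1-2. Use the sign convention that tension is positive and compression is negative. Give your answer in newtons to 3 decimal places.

756.112

N=6 nodes, M=9 members, R=3 reactions → 2N=12, M+R=12
member 0 (0-1): L=4.4048, (cx,cy)=(0.3655,0.9308)
member 1 (0-2): L=2.9540, (cx,cy)=(1.0000,0.0000)
member 2 (1-2): L=4.3147, (cx,cy)=(0.3115,-0.9502)
member 3 (1-3): L=2.8712, (cx,cy)=(0.9978,-0.0658)
member 4 (2-3): L=4.1964, (cx,cy)=(0.3625,0.9320)
member 5 (2-4): L=2.8150, (cx,cy)=(1.0000,0.0000)
member 6 (3-4): L=4.1195, (cx,cy)=(0.3141,-0.9494)
member 7 (3-5): L=2.7254, (cx,cy)=(0.9999,0.0172)
member 8 (4-5): L=4.2087, (cx,cy)=(0.3400,0.9404)
solve A·x = −loads:
  F[0-1] = -3629.0021 N (compression)
  F[0-2] = -929.6166 N (compression)
  F[1-2] = +756.1124 N (tension)
  F[1-3] = +861.2988 N (tension)
  F[2-3] = -770.9160 N (compression)
  F[2-4] = -414.6663 N (compression)
  F[3-4] = +822.3617 N (tension)
  F[3-5] = +321.7379 N (tension)
  F[4-5] = -459.8445 N (compression)
  Rx@0 = +2256.0600 N
  Ry@0 = +3377.8993 N
  Ry@4 = -348.2893 N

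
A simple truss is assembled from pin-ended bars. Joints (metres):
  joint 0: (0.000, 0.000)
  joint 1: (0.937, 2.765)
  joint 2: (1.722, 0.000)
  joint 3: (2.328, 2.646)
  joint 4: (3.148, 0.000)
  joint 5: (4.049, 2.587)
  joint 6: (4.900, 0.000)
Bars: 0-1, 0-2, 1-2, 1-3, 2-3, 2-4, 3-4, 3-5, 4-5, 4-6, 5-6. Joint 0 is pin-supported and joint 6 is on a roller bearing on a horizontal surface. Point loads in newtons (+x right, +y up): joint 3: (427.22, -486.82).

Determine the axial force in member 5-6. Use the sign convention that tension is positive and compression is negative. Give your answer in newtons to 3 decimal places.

-486.342

N=7 nodes, M=11 members, R=3 reactions → 2N=14, M+R=14
member 0 (0-1): L=2.9195, (cx,cy)=(0.3210,0.9471)
member 1 (0-2): L=1.7220, (cx,cy)=(1.0000,0.0000)
member 2 (1-2): L=2.8743, (cx,cy)=(0.2731,-0.9620)
member 3 (1-3): L=1.3961, (cx,cy)=(0.9964,-0.0852)
member 4 (2-3): L=2.7145, (cx,cy)=(0.2232,0.9748)
member 5 (2-4): L=1.4260, (cx,cy)=(1.0000,0.0000)
member 6 (3-4): L=2.7701, (cx,cy)=(0.2960,-0.9552)
member 7 (3-5): L=1.7220, (cx,cy)=(0.9994,-0.0343)
member 8 (4-5): L=2.7394, (cx,cy)=(0.3289,0.9444)
member 9 (4-6): L=1.7520, (cx,cy)=(1.0000,0.0000)
member 10 (5-6): L=2.7234, (cx,cy)=(0.3125,-0.9499)
solve A·x = −loads:
  F[0-1] = -26.2191 N (compression)
  F[0-2] = +435.6350 N (tension)
  F[1-2] = +27.2229 N (tension)
  F[1-3] = -15.9079 N (compression)
  F[2-3] = -26.8660 N (compression)
  F[2-4] = +449.0677 N (tension)
  F[3-4] = -472.5671 N (compression)
  F[3-5] = -309.3632 N (compression)
  F[4-5] = +477.9816 N (tension)
  F[4-6] = +151.9721 N (tension)
  F[5-6] = -486.3419 N (compression)
  Rx@0 = -427.2200 N
  Ry@0 = +24.8320 N
  Ry@6 = +461.9880 N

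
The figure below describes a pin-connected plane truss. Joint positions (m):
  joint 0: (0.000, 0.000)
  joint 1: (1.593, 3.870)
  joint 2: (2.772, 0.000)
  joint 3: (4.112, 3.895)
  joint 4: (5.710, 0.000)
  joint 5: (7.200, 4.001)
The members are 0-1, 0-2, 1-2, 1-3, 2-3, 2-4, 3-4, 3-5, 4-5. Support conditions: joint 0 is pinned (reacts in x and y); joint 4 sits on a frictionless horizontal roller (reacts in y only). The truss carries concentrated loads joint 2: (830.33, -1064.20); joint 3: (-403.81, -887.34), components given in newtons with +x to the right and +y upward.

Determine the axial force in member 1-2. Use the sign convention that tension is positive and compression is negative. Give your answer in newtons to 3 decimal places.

1112.030

N=6 nodes, M=9 members, R=3 reactions → 2N=12, M+R=12
member 0 (0-1): L=4.1850, (cx,cy)=(0.3806,0.9247)
member 1 (0-2): L=2.7720, (cx,cy)=(1.0000,0.0000)
member 2 (1-2): L=4.0456, (cx,cy)=(0.2914,-0.9566)
member 3 (1-3): L=2.5191, (cx,cy)=(1.0000,0.0099)
member 4 (2-3): L=4.1191, (cx,cy)=(0.3253,0.9456)
member 5 (2-4): L=2.9380, (cx,cy)=(1.0000,0.0000)
member 6 (3-4): L=4.2101, (cx,cy)=(0.3796,-0.9252)
member 7 (3-5): L=3.0898, (cx,cy)=(0.9994,0.0343)
member 8 (4-5): L=4.2694, (cx,cy)=(0.3490,0.9371)
solve A·x = −loads:
  F[0-1] = -1158.5675 N (compression)
  F[0-2] = +867.5190 N (tension)
  F[1-2] = +1112.0304 N (tension)
  F[1-3] = -765.1126 N (compression)
  F[2-3] = +0.4648 N (tension)
  F[2-4] = +361.1137 N (tension)
  F[3-4] = -951.3839 N (compression)
  F[3-5] = -0.0000 N (compression)
  F[4-5] = +0.0000 N (tension)
  Rx@0 = -426.5200 N
  Ry@0 = +1071.3536 N
  Ry@4 = +880.1864 N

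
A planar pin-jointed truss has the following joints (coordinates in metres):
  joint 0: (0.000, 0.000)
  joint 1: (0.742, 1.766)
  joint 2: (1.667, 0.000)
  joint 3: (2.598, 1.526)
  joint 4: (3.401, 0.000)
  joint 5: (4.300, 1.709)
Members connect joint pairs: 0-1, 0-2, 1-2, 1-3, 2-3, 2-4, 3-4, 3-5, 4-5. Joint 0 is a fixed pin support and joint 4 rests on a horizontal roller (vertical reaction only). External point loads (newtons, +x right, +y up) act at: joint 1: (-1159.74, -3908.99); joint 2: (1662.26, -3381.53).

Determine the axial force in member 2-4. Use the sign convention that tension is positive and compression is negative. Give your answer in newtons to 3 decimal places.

N=6 nodes, M=9 members, R=3 reactions → 2N=12, M+R=12
member 0 (0-1): L=1.9155, (cx,cy)=(0.3874,0.9219)
member 1 (0-2): L=1.6670, (cx,cy)=(1.0000,0.0000)
member 2 (1-2): L=1.9936, (cx,cy)=(0.4640,-0.8858)
member 3 (1-3): L=1.8715, (cx,cy)=(0.9917,-0.1282)
member 4 (2-3): L=1.7876, (cx,cy)=(0.5208,0.8537)
member 5 (2-4): L=1.7340, (cx,cy)=(1.0000,0.0000)
member 6 (3-4): L=1.7244, (cx,cy)=(0.4657,-0.8850)
member 7 (3-5): L=1.7118, (cx,cy)=(0.9943,0.1069)
member 8 (4-5): L=1.9310, (cx,cy)=(0.4656,0.8850)
solve A·x = −loads:
  F[0-1] = -5838.2312 N (compression)
  F[0-2] = +2763.9982 N (tension)
  F[1-2] = +1956.6871 N (tension)
  F[1-3] = -2026.3499 N (compression)
  F[2-3] = +1930.7437 N (tension)
  F[2-4] = +1004.0552 N (tension)
  F[3-4] = -2156.1300 N (compression)
  F[3-5] = +0.0000 N (tension)
  F[4-5] = -0.0000 N (compression)
  Rx@0 = -502.5200 N
  Ry@0 = +5382.4400 N
  Ry@4 = +1908.0800 N

1004.055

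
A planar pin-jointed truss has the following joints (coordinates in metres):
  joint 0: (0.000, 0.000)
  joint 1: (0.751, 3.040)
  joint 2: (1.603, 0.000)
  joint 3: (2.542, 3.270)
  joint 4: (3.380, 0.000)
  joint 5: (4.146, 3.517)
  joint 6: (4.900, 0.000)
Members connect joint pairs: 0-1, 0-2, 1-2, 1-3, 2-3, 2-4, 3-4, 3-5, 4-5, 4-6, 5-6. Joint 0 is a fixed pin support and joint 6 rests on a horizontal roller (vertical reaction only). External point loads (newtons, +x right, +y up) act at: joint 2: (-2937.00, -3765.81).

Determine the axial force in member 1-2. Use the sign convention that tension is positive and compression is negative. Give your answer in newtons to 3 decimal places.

N=7 nodes, M=11 members, R=3 reactions → 2N=14, M+R=14
member 0 (0-1): L=3.1314, (cx,cy)=(0.2398,0.9708)
member 1 (0-2): L=1.6030, (cx,cy)=(1.0000,0.0000)
member 2 (1-2): L=3.1571, (cx,cy)=(0.2699,-0.9629)
member 3 (1-3): L=1.8057, (cx,cy)=(0.9919,0.1274)
member 4 (2-3): L=3.4021, (cx,cy)=(0.2760,0.9612)
member 5 (2-4): L=1.7770, (cx,cy)=(1.0000,0.0000)
member 6 (3-4): L=3.3757, (cx,cy)=(0.2482,-0.9687)
member 7 (3-5): L=1.6229, (cx,cy)=(0.9884,0.1522)
member 8 (4-5): L=3.5995, (cx,cy)=(0.2128,0.9771)
member 9 (4-6): L=1.5200, (cx,cy)=(1.0000,0.0000)
member 10 (5-6): L=3.5969, (cx,cy)=(0.2096,-0.9778)
solve A·x = −loads:
  F[0-1] = -2610.0258 N (compression)
  F[0-2] = -2311.0385 N (compression)
  F[1-2] = +2459.4816 N (tension)
  F[1-3] = -1300.2803 N (compression)
  F[2-3] = +1454.0595 N (tension)
  F[2-4] = +888.3659 N (tension)
  F[3-4] = -1359.3448 N (compression)
  F[3-5] = -557.4062 N (compression)
  F[4-5] = +1347.6631 N (tension)
  F[4-6] = +264.1161 N (tension)
  F[5-6] = -1259.9514 N (compression)
  Rx@0 = +2937.0000 N
  Ry@0 = +2533.8522 N
  Ry@6 = +1231.9578 N

2459.482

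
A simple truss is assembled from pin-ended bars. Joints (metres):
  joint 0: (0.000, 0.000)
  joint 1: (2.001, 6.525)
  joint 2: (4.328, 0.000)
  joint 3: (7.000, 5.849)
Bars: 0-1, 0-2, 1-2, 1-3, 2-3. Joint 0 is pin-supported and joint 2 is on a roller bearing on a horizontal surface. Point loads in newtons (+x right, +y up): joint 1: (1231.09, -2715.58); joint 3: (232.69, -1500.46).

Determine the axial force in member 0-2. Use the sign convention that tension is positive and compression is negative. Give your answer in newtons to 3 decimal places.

N=4 nodes, M=5 members, R=3 reactions → 2N=8, M+R=8
member 0 (0-1): L=6.8249, (cx,cy)=(0.2932,0.9561)
member 1 (0-2): L=4.3280, (cx,cy)=(1.0000,0.0000)
member 2 (1-2): L=6.9275, (cx,cy)=(0.3359,-0.9419)
member 3 (1-3): L=5.0445, (cx,cy)=(0.9910,-0.1340)
member 4 (2-3): L=6.4304, (cx,cy)=(0.4155,0.9096)
solve A·x = −loads:
  F[0-1] = +1712.0054 N (tension)
  F[0-2] = +961.8372 N (tension)
  F[1-2] = -4744.9906 N (compression)
  F[1-3] = +872.5968 N (tension)
  F[2-3] = -1521.0566 N (compression)
  Rx@0 = -1463.7800 N
  Ry@0 = -1636.7700 N
  Ry@2 = +5852.8100 N

961.837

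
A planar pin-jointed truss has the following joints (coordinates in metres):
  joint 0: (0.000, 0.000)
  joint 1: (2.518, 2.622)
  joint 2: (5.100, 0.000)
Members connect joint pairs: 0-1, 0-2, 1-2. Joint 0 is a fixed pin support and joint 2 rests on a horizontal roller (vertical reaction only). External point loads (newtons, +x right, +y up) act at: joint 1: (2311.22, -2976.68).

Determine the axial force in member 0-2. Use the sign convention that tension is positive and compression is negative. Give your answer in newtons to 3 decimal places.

N=3 nodes, M=3 members, R=3 reactions → 2N=6, M+R=6
member 0 (0-1): L=3.6353, (cx,cy)=(0.6927,0.7213)
member 1 (0-2): L=5.1000, (cx,cy)=(1.0000,0.0000)
member 2 (1-2): L=3.6799, (cx,cy)=(0.7017,-0.7125)
solve A·x = −loads:
  F[0-1] = -441.9702 N (compression)
  F[0-2] = +2617.3541 N (tension)
  F[1-2] = -3730.2794 N (compression)
  Rx@0 = -2311.2200 N
  Ry@0 = +318.7782 N
  Ry@2 = +2657.9018 N

2617.354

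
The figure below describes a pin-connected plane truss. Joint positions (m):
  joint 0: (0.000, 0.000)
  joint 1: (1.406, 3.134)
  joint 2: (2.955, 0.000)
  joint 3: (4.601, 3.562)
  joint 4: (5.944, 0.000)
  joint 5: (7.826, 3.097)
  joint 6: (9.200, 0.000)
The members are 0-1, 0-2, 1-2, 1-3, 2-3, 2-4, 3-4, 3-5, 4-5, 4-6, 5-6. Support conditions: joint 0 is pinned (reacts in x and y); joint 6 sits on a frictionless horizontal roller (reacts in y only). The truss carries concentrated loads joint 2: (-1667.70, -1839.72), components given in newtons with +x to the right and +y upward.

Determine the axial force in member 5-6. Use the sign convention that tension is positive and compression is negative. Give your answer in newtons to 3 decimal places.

-646.454

N=7 nodes, M=11 members, R=3 reactions → 2N=14, M+R=14
member 0 (0-1): L=3.4349, (cx,cy)=(0.4093,0.9124)
member 1 (0-2): L=2.9550, (cx,cy)=(1.0000,0.0000)
member 2 (1-2): L=3.4959, (cx,cy)=(0.4431,-0.8965)
member 3 (1-3): L=3.2235, (cx,cy)=(0.9911,0.1328)
member 4 (2-3): L=3.9239, (cx,cy)=(0.4195,0.9078)
member 5 (2-4): L=2.9890, (cx,cy)=(1.0000,0.0000)
member 6 (3-4): L=3.8068, (cx,cy)=(0.3528,-0.9357)
member 7 (3-5): L=3.2584, (cx,cy)=(0.9898,-0.1427)
member 8 (4-5): L=3.6240, (cx,cy)=(0.5193,0.8546)
member 9 (4-6): L=3.2560, (cx,cy)=(1.0000,0.0000)
member 10 (5-6): L=3.3881, (cx,cy)=(0.4055,-0.9141)
solve A·x = −loads:
  F[0-1] = -1368.7248 N (compression)
  F[0-2] = -1107.4490 N (compression)
  F[1-2] = +1227.9957 N (tension)
  F[1-3] = -1114.2282 N (compression)
  F[2-3] = +813.9216 N (tension)
  F[2-4] = +762.9409 N (tension)
  F[3-4] = -543.4971 N (compression)
  F[3-5] = -577.1061 N (compression)
  F[4-5] = +595.0876 N (tension)
  F[4-6] = +262.1603 N (tension)
  F[5-6] = -646.4540 N (compression)
  Rx@0 = +1667.7000 N
  Ry@0 = +1248.8099 N
  Ry@6 = +590.9101 N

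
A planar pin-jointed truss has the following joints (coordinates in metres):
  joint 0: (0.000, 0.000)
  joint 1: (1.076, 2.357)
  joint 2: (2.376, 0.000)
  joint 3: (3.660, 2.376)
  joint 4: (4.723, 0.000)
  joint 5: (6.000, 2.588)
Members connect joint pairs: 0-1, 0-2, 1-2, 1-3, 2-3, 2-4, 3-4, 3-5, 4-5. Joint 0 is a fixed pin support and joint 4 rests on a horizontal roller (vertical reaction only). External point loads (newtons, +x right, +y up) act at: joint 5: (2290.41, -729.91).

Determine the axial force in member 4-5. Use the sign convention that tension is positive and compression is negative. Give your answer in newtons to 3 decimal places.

N=6 nodes, M=9 members, R=3 reactions → 2N=12, M+R=12
member 0 (0-1): L=2.5910, (cx,cy)=(0.4153,0.9097)
member 1 (0-2): L=2.3760, (cx,cy)=(1.0000,0.0000)
member 2 (1-2): L=2.6917, (cx,cy)=(0.4830,-0.8756)
member 3 (1-3): L=2.5841, (cx,cy)=(1.0000,0.0074)
member 4 (2-3): L=2.7007, (cx,cy)=(0.4754,0.8798)
member 5 (2-4): L=2.3470, (cx,cy)=(1.0000,0.0000)
member 6 (3-4): L=2.6029, (cx,cy)=(0.4084,-0.9128)
member 7 (3-5): L=2.3496, (cx,cy)=(0.9959,0.0902)
member 8 (4-5): L=2.8859, (cx,cy)=(0.4425,0.8968)
solve A·x = −loads:
  F[0-1] = +1596.5837 N (tension)
  F[0-2] = +1627.3721 N (tension)
  F[1-2] = -1646.4205 N (compression)
  F[1-3] = +1458.2317 N (tension)
  F[2-3] = +1638.7213 N (tension)
  F[2-4] = +53.1301 N (tension)
  F[3-4] = -1315.7421 N (compression)
  F[3-5] = +2785.9702 N (tension)
  F[4-5] = -1094.2421 N (compression)
  Rx@0 = -2290.4100 N
  Ry@0 = -1452.3981 N
  Ry@4 = +2182.3081 N

-1094.242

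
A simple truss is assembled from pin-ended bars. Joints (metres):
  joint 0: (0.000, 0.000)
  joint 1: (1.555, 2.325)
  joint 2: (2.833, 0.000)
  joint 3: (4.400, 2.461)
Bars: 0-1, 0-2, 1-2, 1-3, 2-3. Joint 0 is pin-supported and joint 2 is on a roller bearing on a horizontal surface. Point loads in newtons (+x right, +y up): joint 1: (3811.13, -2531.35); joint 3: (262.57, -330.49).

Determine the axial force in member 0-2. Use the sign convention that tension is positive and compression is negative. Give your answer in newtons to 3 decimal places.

N=4 nodes, M=5 members, R=3 reactions → 2N=8, M+R=8
member 0 (0-1): L=2.7971, (cx,cy)=(0.5559,0.8312)
member 1 (0-2): L=2.8330, (cx,cy)=(1.0000,0.0000)
member 2 (1-2): L=2.6531, (cx,cy)=(0.4817,-0.8763)
member 3 (1-3): L=2.8482, (cx,cy)=(0.9989,0.0477)
member 4 (2-3): L=2.9175, (cx,cy)=(0.5371,0.8435)
solve A·x = −loads:
  F[0-1] = +2883.3471 N (tension)
  F[0-2] = +2470.7403 N (tension)
  F[1-2] = -5596.8733 N (compression)
  F[1-3] = +488.4102 N (tension)
  F[2-3] = -419.4456 N (compression)
  Rx@0 = -4073.7000 N
  Ry@0 = -2396.7083 N
  Ry@2 = +5258.5483 N

2470.740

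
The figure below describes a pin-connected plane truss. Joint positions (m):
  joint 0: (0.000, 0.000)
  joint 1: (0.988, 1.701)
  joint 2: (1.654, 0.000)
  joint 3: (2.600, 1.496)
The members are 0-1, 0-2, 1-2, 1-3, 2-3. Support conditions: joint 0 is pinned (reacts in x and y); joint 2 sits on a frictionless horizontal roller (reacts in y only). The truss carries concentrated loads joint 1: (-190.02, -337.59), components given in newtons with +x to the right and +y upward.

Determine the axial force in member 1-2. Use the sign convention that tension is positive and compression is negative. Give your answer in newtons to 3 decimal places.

N=4 nodes, M=5 members, R=3 reactions → 2N=8, M+R=8
member 0 (0-1): L=1.9671, (cx,cy)=(0.5023,0.8647)
member 1 (0-2): L=1.6540, (cx,cy)=(1.0000,0.0000)
member 2 (1-2): L=1.8267, (cx,cy)=(0.3646,-0.9312)
member 3 (1-3): L=1.6250, (cx,cy)=(0.9920,-0.1262)
member 4 (2-3): L=1.7700, (cx,cy)=(0.5345,0.8452)
solve A·x = −loads:
  F[0-1] = -383.1929 N (compression)
  F[0-2] = +2.4417 N (tension)
  F[1-2] = -6.6973 N (compression)
  F[1-3] = -0.0000 N (tension)
  F[2-3] = +0.0000 N (tension)
  Rx@0 = +190.0200 N
  Ry@0 = +331.3537 N
  Ry@2 = +6.2363 N

-6.697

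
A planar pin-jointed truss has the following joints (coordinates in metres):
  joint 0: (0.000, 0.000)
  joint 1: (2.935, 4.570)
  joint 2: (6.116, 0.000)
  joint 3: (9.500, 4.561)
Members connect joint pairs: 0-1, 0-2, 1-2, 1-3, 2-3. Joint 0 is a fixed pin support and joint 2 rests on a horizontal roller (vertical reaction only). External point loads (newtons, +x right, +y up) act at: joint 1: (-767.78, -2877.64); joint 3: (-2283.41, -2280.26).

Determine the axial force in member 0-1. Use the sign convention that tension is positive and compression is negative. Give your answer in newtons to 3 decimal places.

-2984.926

N=4 nodes, M=5 members, R=3 reactions → 2N=8, M+R=8
member 0 (0-1): L=5.4313, (cx,cy)=(0.5404,0.8414)
member 1 (0-2): L=6.1160, (cx,cy)=(1.0000,0.0000)
member 2 (1-2): L=5.5681, (cx,cy)=(0.5713,-0.8207)
member 3 (1-3): L=6.5650, (cx,cy)=(1.0000,-0.0014)
member 4 (2-3): L=5.6793, (cx,cy)=(0.5959,0.8031)
solve A·x = −loads:
  F[0-1] = -2984.9263 N (compression)
  F[0-2] = -1438.1797 N (compression)
  F[1-2] = -445.0333 N (compression)
  F[1-3] = -590.9875 N (compression)
  F[2-3] = -2840.3480 N (compression)
  Rx@0 = +3051.1900 N
  Ry@0 = +2511.5698 N
  Ry@2 = +2646.3302 N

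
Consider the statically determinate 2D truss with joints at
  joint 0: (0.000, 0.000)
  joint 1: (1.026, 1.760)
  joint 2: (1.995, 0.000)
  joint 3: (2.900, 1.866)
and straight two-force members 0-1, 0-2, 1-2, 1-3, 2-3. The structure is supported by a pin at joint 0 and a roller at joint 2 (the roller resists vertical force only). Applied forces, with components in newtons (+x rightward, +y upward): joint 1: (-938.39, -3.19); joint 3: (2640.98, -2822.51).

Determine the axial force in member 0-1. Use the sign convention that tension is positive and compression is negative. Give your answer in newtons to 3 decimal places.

N=4 nodes, M=5 members, R=3 reactions → 2N=8, M+R=8
member 0 (0-1): L=2.0372, (cx,cy)=(0.5036,0.8639)
member 1 (0-2): L=1.9950, (cx,cy)=(1.0000,0.0000)
member 2 (1-2): L=2.0091, (cx,cy)=(0.4823,-0.8760)
member 3 (1-3): L=1.8770, (cx,cy)=(0.9984,0.0565)
member 4 (2-3): L=2.0739, (cx,cy)=(0.4364,0.8998)
solve A·x = −loads:
  F[0-1] = +3381.3200 N (tension)
  F[0-2] = -0.3335 N (compression)
  F[1-2] = -3072.0963 N (compression)
  F[1-3] = +4129.5785 N (tension)
  F[2-3] = -3396.1415 N (compression)
  Rx@0 = -1702.5900 N
  Ry@0 = -2921.1943 N
  Ry@2 = +5746.8943 N

3381.320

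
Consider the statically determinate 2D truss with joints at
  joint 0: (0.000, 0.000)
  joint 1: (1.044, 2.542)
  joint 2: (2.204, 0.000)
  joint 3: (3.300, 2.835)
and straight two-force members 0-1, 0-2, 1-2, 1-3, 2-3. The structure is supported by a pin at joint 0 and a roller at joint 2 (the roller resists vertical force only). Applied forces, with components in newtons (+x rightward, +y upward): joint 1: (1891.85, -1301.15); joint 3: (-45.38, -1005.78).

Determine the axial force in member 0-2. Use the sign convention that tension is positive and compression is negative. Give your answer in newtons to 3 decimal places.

N=4 nodes, M=5 members, R=3 reactions → 2N=8, M+R=8
member 0 (0-1): L=2.7480, (cx,cy)=(0.3799,0.9250)
member 1 (0-2): L=2.2040, (cx,cy)=(1.0000,0.0000)
member 2 (1-2): L=2.7942, (cx,cy)=(0.4152,-0.9098)
member 3 (1-3): L=2.2749, (cx,cy)=(0.9917,0.1288)
member 4 (2-3): L=3.0395, (cx,cy)=(0.3606,0.9327)
solve A·x = −loads:
  F[0-1] = +2096.0998 N (tension)
  F[0-2] = +1050.1455 N (tension)
  F[1-2] = -3509.8874 N (compression)
  F[1-3] = +364.6437 N (tension)
  F[2-3] = -1128.6754 N (compression)
  Rx@0 = -1846.4700 N
  Ry@0 = -1938.9434 N
  Ry@2 = +4245.8734 N

1050.145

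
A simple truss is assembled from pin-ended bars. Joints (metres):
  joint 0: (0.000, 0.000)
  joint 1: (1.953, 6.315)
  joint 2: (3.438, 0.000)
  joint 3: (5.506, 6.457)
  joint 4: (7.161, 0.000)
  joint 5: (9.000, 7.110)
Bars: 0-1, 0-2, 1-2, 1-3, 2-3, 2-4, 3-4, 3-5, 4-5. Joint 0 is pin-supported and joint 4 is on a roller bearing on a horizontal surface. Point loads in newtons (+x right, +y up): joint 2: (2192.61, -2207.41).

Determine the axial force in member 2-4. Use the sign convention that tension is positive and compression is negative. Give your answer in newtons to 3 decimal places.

N=6 nodes, M=9 members, R=3 reactions → 2N=12, M+R=12
member 0 (0-1): L=6.6101, (cx,cy)=(0.2955,0.9554)
member 1 (0-2): L=3.4380, (cx,cy)=(1.0000,0.0000)
member 2 (1-2): L=6.4873, (cx,cy)=(0.2289,-0.9734)
member 3 (1-3): L=3.5558, (cx,cy)=(0.9992,0.0399)
member 4 (2-3): L=6.7801, (cx,cy)=(0.3050,0.9523)
member 5 (2-4): L=3.7230, (cx,cy)=(1.0000,0.0000)
member 6 (3-4): L=6.6657, (cx,cy)=(0.2483,-0.9687)
member 7 (3-5): L=3.5545, (cx,cy)=(0.9830,0.1837)
member 8 (4-5): L=7.3440, (cx,cy)=(0.2504,0.9681)
solve A·x = −loads:
  F[0-1] = -1201.2602 N (compression)
  F[0-2] = +2547.5306 N (tension)
  F[1-2] = +1153.5221 N (tension)
  F[1-3] = -619.4681 N (compression)
  F[2-3] = +1138.7811 N (tension)
  F[2-4] = +271.6329 N (tension)
  F[3-4] = -1094.0363 N (compression)
  F[3-5] = -0.0000 N (compression)
  F[4-5] = -0.0000 N (compression)
  Rx@0 = -2192.6100 N
  Ry@0 = +1147.6313 N
  Ry@4 = +1059.7787 N

271.633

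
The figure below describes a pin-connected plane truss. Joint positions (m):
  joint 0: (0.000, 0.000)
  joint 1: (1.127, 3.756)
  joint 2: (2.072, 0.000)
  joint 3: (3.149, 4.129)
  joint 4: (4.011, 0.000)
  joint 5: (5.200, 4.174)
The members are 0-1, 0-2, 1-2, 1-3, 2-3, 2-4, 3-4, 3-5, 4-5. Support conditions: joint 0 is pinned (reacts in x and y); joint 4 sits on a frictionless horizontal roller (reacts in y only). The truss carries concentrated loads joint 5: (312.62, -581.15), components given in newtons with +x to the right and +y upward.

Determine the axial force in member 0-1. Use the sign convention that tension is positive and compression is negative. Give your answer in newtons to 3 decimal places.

519.515

N=6 nodes, M=9 members, R=3 reactions → 2N=12, M+R=12
member 0 (0-1): L=3.9214, (cx,cy)=(0.2874,0.9578)
member 1 (0-2): L=2.0720, (cx,cy)=(1.0000,0.0000)
member 2 (1-2): L=3.8731, (cx,cy)=(0.2440,-0.9698)
member 3 (1-3): L=2.0561, (cx,cy)=(0.9834,0.1814)
member 4 (2-3): L=4.2672, (cx,cy)=(0.2524,0.9676)
member 5 (2-4): L=1.9390, (cx,cy)=(1.0000,0.0000)
member 6 (3-4): L=4.2180, (cx,cy)=(0.2044,-0.9789)
member 7 (3-5): L=2.0515, (cx,cy)=(0.9998,0.0219)
member 8 (4-5): L=4.3400, (cx,cy)=(0.2740,0.9617)
solve A·x = −loads:
  F[0-1] = +519.5146 N (tension)
  F[0-2] = +163.3143 N (tension)
  F[1-2] = -463.2056 N (compression)
  F[1-3] = +266.7509 N (tension)
  F[2-3] = +464.2359 N (tension)
  F[2-4] = -66.8749 N (compression)
  F[3-4] = -497.5406 N (compression)
  F[3-5] = +481.2887 N (tension)
  F[4-5] = -615.2459 N (compression)
  Rx@0 = -312.6200 N
  Ry@0 = -497.5974 N
  Ry@4 = +1078.7474 N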